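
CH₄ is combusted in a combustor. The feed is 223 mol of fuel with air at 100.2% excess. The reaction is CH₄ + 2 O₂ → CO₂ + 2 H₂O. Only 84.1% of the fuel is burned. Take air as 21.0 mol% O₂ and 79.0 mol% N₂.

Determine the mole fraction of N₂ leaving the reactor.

Stoichiometric O₂ = 2 × 223 = 446 mol; O₂ fed = 446 × 2.002 = 892.9 mol.
N₂ fed = 892.9 × 79/21 = 3359 mol.
Fuel reacted = 0.841 × 223 → ξ = 187.5 mol.
Outlet (n = n₀ + ν ξ):
  CH₄: 223 − 1(187.5) = 35.46
  O₂: 892.9 − 2(187.5) = 517.8
  N₂: 3359 (inert)
  CO₂: 0 + 1(187.5) = 187.5
  H₂O: 0 + 2(187.5) = 375.1
Total out = 4475 mol; y_N₂ = 3359 / 4475 = 0.7506.

0.751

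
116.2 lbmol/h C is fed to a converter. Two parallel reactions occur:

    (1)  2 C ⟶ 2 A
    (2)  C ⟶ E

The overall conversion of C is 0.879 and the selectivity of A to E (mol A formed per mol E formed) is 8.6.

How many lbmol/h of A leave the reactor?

91.5 lbmol/h

Conversion of C: C consumed = 0.879 × 116.2 = 102.1 lbmol/h = 2ξ₁ + 1ξ₂.
Selectivity: 2ξ₁ / (1ξ₂) = 8.6 → ξ₁ = 4.3 ξ₂.
Substitute: (2·4.3 + 1) ξ₂ = 102.1 → ξ₂ = 10.64 lbmol/h, ξ₁ = 45.75 lbmol/h.
Outlet amounts (n = n₀ + Σ ν·ξ):
  C: 116.2 − 2(45.75) − 1(10.64) = 14.06
  A: 0 + 2(45.75) = 91.5
  E: 0 + 1(10.64) = 10.64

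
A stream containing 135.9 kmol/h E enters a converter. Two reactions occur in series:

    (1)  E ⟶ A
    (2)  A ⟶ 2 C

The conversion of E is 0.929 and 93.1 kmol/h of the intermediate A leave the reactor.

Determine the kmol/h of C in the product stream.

Conversion of E: E consumed = 1ξ₁ = 0.929 × 135.9 → ξ₁ = 126.3 kmol/h.
A balance: n_A = 0 + 1ξ₁ − 1ξ₂ = 93.1 → ξ₂ = (1·126.3 − 93.1)/1 = 33.15 kmol/h.
Outlet amounts (n = n₀ + Σ ν·ξ):
  E: 135.9 − 1(126.3) = 9.649
  A: 0 + 1(126.3) − 1(33.15) = 93.1
  C: 0 + 2(33.15) = 66.3

66.3 kmol/h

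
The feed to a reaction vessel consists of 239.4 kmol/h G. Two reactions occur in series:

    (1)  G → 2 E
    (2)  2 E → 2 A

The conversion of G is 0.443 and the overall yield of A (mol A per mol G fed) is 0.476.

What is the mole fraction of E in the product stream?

Conversion of G: G consumed = 1ξ₁ = 0.443 × 239.4 → ξ₁ = 106.1 kmol/h.
Yield of A: 2ξ₂ / 239.4 = 0.476 → ξ₂ = 56.98 kmol/h.
Outlet amounts (n = n₀ + Σ ν·ξ):
  G: 239.4 − 1(106.1) = 133.3
  E: 0 + 2(106.1) − 2(56.98) = 98.15
  A: 0 + 2(56.98) = 114
Total out = 345.5 kmol/h; y_E = 98.15 / 345.5 = 0.2841.

0.284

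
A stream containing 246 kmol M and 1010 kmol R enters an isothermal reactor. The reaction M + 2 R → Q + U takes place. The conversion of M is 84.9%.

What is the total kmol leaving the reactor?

1050 kmol

M reacted = 0.849 × 246 = 208.9 kmol; ν_M = −1, so ξ = 208.9/1 = 208.9 kmol.
Outlet amounts (n = n₀ + ν ξ):
  M: 246 − 1(208.9) = 37.15
  R: 1010 − 2(208.9) = 592.3
  Q: 0 + 1(208.9) = 208.9
  U: 0 + 1(208.9) = 208.9
Total out = 37.15 + 592.3 + 208.9 + 208.9 = 1047 kmol.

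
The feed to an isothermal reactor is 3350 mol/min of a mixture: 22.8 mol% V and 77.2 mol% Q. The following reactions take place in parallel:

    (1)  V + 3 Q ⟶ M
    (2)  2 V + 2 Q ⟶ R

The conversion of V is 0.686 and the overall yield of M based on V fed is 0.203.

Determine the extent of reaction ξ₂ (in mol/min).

ξ₂ = 184 mol/min

Yield of M: 1ξ₁ / 763.8 = 0.203 → ξ₁ = 155.1 mol/min.
Conversion of V: 1ξ₁ + 2ξ₂ = 0.686 × 763.8 = 524 → ξ₂ = 184.5 mol/min.
Outlet amounts (n = n₀ + Σ ν·ξ):
  V: 763.8 − 1(155.1) − 2(184.5) = 239.8
  Q: 2586 − 3(155.1) − 2(184.5) = 1752
  M: 0 + 1(155.1) = 155.1
  R: 0 + 1(184.5) = 184.5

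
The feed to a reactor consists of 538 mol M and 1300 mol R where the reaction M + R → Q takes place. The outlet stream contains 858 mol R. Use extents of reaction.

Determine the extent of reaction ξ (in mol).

ξ = 442 mol

For R: n = n₀ − 1ξ → 858 = 1300 − 1ξ, giving ξ = 442 mol.
Outlet amounts (n = n₀ + ν ξ):
  M: 538 − 1(442) = 96
  R: 1300 − 1(442) = 858
  Q: 0 + 1(442) = 442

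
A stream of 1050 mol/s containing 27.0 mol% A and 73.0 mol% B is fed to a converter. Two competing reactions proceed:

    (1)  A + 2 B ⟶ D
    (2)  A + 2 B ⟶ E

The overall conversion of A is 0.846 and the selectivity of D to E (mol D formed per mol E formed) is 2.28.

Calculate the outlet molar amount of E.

Conversion of A: A consumed = 0.846 × 283.5 = 239.8 mol/s = 1ξ₁ + 1ξ₂.
Selectivity: 1ξ₁ / (1ξ₂) = 2.28 → ξ₁ = 2.28 ξ₂.
Substitute: (1·2.28 + 1) ξ₂ = 239.8 → ξ₂ = 73.12 mol/s, ξ₁ = 166.7 mol/s.
Outlet amounts (n = n₀ + Σ ν·ξ):
  A: 283.5 − 1(166.7) − 1(73.12) = 43.66
  B: 766.5 − 2(166.7) − 2(73.12) = 286.8
  D: 0 + 1(166.7) = 166.7
  E: 0 + 1(73.12) = 73.12

73.1 mol/s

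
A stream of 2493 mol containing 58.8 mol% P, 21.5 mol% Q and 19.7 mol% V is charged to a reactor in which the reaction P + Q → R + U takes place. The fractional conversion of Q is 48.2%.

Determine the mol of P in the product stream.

Q reacted = 0.482 × 536 = 258.3 mol; ν_Q = −1, so ξ = 258.3/1 = 258.3 mol.
Outlet amounts (n = n₀ + ν ξ):
  P: 1466 − 1(258.3) = 1208
  Q: 536 − 1(258.3) = 277.6
  R: 0 + 1(258.3) = 258.3
  U: 0 + 1(258.3) = 258.3
  V: 491.1 (inert)

1210 mol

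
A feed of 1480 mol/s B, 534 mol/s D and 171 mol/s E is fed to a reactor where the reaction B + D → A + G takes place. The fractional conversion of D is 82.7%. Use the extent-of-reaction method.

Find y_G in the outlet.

D reacted = 0.827 × 534 = 441.6 mol/s; ν_D = −1, so ξ = 441.6/1 = 441.6 mol/s.
Outlet amounts (n = n₀ + ν ξ):
  B: 1480 − 1(441.6) = 1038
  D: 534 − 1(441.6) = 92.38
  A: 0 + 1(441.6) = 441.6
  G: 0 + 1(441.6) = 441.6
  E: 171 (inert)
Total out = 2185 mol/s; y_G = 441.6 / 2185 = 0.2021.

0.202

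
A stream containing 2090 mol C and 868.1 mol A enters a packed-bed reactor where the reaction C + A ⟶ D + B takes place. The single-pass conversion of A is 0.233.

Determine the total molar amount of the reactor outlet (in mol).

2960 mol

A reacted = 0.233 × 868.1 = 202.3 mol; ν_A = −1, so ξ = 202.3/1 = 202.3 mol.
Outlet amounts (n = n₀ + ν ξ):
  C: 2090 − 1(202.3) = 1888
  A: 868.1 − 1(202.3) = 665.8
  D: 0 + 1(202.3) = 202.3
  B: 0 + 1(202.3) = 202.3
Total out = 1888 + 665.8 + 202.3 + 202.3 = 2958 mol.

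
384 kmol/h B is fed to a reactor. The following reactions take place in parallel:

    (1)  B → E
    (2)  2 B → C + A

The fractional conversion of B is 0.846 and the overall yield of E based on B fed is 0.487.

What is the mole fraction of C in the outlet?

Yield of E: 1ξ₁ / 384 = 0.487 → ξ₁ = 187 kmol/h.
Conversion of B: 1ξ₁ + 2ξ₂ = 0.846 × 384 = 324.9 → ξ₂ = 68.93 kmol/h.
Outlet amounts (n = n₀ + Σ ν·ξ):
  B: 384 − 1(187) − 2(68.93) = 59.14
  E: 0 + 1(187) = 187
  C: 0 + 1(68.93) = 68.93
  A: 0 + 1(68.93) = 68.93
Total out = 384 kmol/h; y_C = 68.93 / 384 = 0.1795.

0.179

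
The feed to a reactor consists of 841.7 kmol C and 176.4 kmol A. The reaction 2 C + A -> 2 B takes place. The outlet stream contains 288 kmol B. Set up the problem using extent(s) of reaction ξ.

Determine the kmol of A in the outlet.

For B: n = n₀ + 2ξ → 288 = 0 + 2ξ, giving ξ = 144 kmol.
Outlet amounts (n = n₀ + ν ξ):
  C: 841.7 − 2(144) = 553.7
  A: 176.4 − 1(144) = 32.4
  B: 0 + 2(144) = 288

32.4 kmol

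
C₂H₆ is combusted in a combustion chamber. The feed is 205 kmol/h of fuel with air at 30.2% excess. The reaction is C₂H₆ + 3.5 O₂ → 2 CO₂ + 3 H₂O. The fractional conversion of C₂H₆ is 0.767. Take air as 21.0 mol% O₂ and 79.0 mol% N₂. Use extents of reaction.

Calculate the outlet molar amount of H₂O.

Stoichiometric O₂ = 3.5 × 205 = 717.5 kmol/h; O₂ fed = 717.5 × 1.302 = 934.2 kmol/h.
N₂ fed = 934.2 × 79/21 = 3514 kmol/h.
Fuel reacted = 0.767 × 205 → ξ = 157.2 kmol/h.
Outlet (n = n₀ + ν ξ):
  C₂H₆: 205 − 1(157.2) = 47.76
  O₂: 934.2 − 3.5(157.2) = 383.9
  N₂: 3514 (inert)
  CO₂: 0 + 2(157.2) = 314.5
  H₂O: 0 + 3(157.2) = 471.7

472 kmol/h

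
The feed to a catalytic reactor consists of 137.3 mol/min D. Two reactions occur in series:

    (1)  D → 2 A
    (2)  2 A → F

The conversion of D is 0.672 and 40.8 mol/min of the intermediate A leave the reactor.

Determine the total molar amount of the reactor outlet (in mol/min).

158 mol/min

Conversion of D: D consumed = 1ξ₁ = 0.672 × 137.3 → ξ₁ = 92.27 mol/min.
A balance: n_A = 0 + 2ξ₁ − 2ξ₂ = 40.8 → ξ₂ = (2·92.27 − 40.8)/2 = 71.87 mol/min.
Outlet amounts (n = n₀ + Σ ν·ξ):
  D: 137.3 − 1(92.27) = 45.03
  A: 0 + 2(92.27) − 2(71.87) = 40.8
  F: 0 + 1(71.87) = 71.87
Total out = 45.03 + 40.8 + 71.87 = 157.7 mol/min.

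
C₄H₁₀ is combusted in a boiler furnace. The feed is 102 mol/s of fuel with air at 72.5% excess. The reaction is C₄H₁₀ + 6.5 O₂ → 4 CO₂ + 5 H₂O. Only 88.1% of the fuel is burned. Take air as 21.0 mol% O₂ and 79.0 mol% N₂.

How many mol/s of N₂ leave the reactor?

4300 mol/s

Stoichiometric O₂ = 6.5 × 102 = 663 mol/s; O₂ fed = 663 × 1.725 = 1144 mol/s.
N₂ fed = 1144 × 79/21 = 4302 mol/s.
Fuel reacted = 0.881 × 102 → ξ = 89.86 mol/s.
Outlet (n = n₀ + ν ξ):
  C₄H₁₀: 102 − 1(89.86) = 12.14
  O₂: 1144 − 6.5(89.86) = 559.6
  N₂: 4302 (inert)
  CO₂: 0 + 4(89.86) = 359.4
  H₂O: 0 + 5(89.86) = 449.3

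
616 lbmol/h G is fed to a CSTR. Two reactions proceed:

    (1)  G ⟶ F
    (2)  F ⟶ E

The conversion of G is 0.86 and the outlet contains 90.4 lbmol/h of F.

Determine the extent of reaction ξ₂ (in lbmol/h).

Conversion of G: G consumed = 1ξ₁ = 0.86 × 616 → ξ₁ = 529.8 lbmol/h.
F balance: n_F = 0 + 1ξ₁ − 1ξ₂ = 90.4 → ξ₂ = (1·529.8 − 90.4)/1 = 439.4 lbmol/h.
Outlet amounts (n = n₀ + Σ ν·ξ):
  G: 616 − 1(529.8) = 86.24
  F: 0 + 1(529.8) − 1(439.4) = 90.4
  E: 0 + 1(439.4) = 439.4

ξ₂ = 439 lbmol/h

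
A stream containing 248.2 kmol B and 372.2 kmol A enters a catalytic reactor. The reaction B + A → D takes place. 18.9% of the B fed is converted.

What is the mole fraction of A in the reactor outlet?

0.567

B reacted = 0.189 × 248.2 = 46.91 kmol; ν_B = −1, so ξ = 46.91/1 = 46.91 kmol.
Outlet amounts (n = n₀ + ν ξ):
  B: 248.2 − 1(46.91) = 201.3
  A: 372.2 − 1(46.91) = 325.3
  D: 0 + 1(46.91) = 46.91
Total out = 573.5 kmol; y_A = 325.3 / 573.5 = 0.5672.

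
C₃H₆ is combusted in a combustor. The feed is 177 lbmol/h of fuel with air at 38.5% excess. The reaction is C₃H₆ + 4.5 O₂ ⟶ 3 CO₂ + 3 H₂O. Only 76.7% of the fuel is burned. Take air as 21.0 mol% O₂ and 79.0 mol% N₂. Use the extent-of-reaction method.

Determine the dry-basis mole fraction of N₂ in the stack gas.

Stoichiometric O₂ = 4.5 × 177 = 796.5 lbmol/h; O₂ fed = 796.5 × 1.385 = 1103 lbmol/h.
N₂ fed = 1103 × 79/21 = 4150 lbmol/h.
Fuel reacted = 0.767 × 177 → ξ = 135.8 lbmol/h.
Outlet (n = n₀ + ν ξ):
  C₃H₆: 177 − 1(135.8) = 41.24
  O₂: 1103 − 4.5(135.8) = 492.2
  N₂: 4150 (inert)
  CO₂: 0 + 3(135.8) = 407.3
  H₂O: 0 + 3(135.8) = 407.3
Dry total = 5091 lbmol/h; y_N₂ (dry) = 4150 / 5091 = 0.8152.

0.815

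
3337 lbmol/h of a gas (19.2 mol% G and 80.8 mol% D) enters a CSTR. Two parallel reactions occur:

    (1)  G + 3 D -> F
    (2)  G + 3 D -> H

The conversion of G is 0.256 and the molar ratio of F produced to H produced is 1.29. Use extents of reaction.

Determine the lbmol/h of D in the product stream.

2200 lbmol/h

Conversion of G: G consumed = 0.256 × 640.7 = 164 lbmol/h = 1ξ₁ + 1ξ₂.
Selectivity: 1ξ₁ / (1ξ₂) = 1.29 → ξ₁ = 1.29 ξ₂.
Substitute: (1·1.29 + 1) ξ₂ = 164 → ξ₂ = 71.62 lbmol/h, ξ₁ = 92.4 lbmol/h.
Outlet amounts (n = n₀ + Σ ν·ξ):
  G: 640.7 − 1(92.4) − 1(71.62) = 476.7
  D: 2696 − 3(92.4) − 3(71.62) = 2204
  F: 0 + 1(92.4) = 92.4
  H: 0 + 1(71.62) = 71.62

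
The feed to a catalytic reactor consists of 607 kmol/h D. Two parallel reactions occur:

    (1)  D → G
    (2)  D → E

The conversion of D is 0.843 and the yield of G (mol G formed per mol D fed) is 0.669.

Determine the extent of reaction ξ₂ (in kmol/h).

ξ₂ = 106 kmol/h

Yield of G: 1ξ₁ / 607 = 0.669 → ξ₁ = 406.1 kmol/h.
Conversion of D: 1ξ₁ + 1ξ₂ = 0.843 × 607 = 511.7 → ξ₂ = 105.6 kmol/h.
Outlet amounts (n = n₀ + Σ ν·ξ):
  D: 607 − 1(406.1) − 1(105.6) = 95.3
  G: 0 + 1(406.1) = 406.1
  E: 0 + 1(105.6) = 105.6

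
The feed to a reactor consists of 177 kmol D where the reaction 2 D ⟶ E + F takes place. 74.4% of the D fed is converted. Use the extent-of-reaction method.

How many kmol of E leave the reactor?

65.8 kmol

D reacted = 0.744 × 177 = 131.7 kmol; ν_D = −2, so ξ = 131.7/2 = 65.84 kmol.
Outlet amounts (n = n₀ + ν ξ):
  D: 177 − 2(65.84) = 45.31
  E: 0 + 1(65.84) = 65.84
  F: 0 + 1(65.84) = 65.84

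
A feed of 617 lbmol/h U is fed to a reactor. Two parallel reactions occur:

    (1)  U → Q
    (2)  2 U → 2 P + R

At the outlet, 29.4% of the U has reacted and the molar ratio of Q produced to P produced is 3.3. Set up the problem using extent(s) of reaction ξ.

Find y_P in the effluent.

0.0661

Conversion of U: U consumed = 0.294 × 617 = 181.4 lbmol/h = 1ξ₁ + 2ξ₂.
Selectivity: 1ξ₁ / (2ξ₂) = 3.3 → ξ₁ = 6.6 ξ₂.
Substitute: (1·6.6 + 2) ξ₂ = 181.4 → ξ₂ = 21.09 lbmol/h, ξ₁ = 139.2 lbmol/h.
Outlet amounts (n = n₀ + Σ ν·ξ):
  U: 617 − 1(139.2) − 2(21.09) = 435.6
  Q: 0 + 1(139.2) = 139.2
  P: 0 + 2(21.09) = 42.19
  R: 0 + 1(21.09) = 21.09
Total out = 638.1 lbmol/h; y_P = 42.19 / 638.1 = 0.06611.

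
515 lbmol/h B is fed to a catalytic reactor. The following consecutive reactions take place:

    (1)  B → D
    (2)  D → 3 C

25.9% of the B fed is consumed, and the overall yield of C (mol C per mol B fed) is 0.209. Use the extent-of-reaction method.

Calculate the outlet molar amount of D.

Conversion of B: B consumed = 1ξ₁ = 0.259 × 515 → ξ₁ = 133.4 lbmol/h.
Yield of C: 3ξ₂ / 515 = 0.209 → ξ₂ = 35.88 lbmol/h.
Outlet amounts (n = n₀ + Σ ν·ξ):
  B: 515 − 1(133.4) = 381.6
  D: 0 + 1(133.4) − 1(35.88) = 97.51
  C: 0 + 3(35.88) = 107.6

97.5 lbmol/h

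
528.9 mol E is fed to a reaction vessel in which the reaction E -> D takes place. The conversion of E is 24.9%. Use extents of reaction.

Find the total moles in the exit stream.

529 mol

E reacted = 0.249 × 528.9 = 131.7 mol; ν_E = −1, so ξ = 131.7/1 = 131.7 mol.
Outlet amounts (n = n₀ + ν ξ):
  E: 528.9 − 1(131.7) = 397.2
  D: 0 + 1(131.7) = 131.7
Total out = 397.2 + 131.7 = 528.9 mol.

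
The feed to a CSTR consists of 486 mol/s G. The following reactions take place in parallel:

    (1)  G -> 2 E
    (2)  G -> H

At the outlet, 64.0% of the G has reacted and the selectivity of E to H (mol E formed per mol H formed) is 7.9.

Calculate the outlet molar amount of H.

62.8 mol/s

Conversion of G: G consumed = 0.64 × 486 = 311 mol/s = 1ξ₁ + 1ξ₂.
Selectivity: 2ξ₁ / (1ξ₂) = 7.9 → ξ₁ = 3.95 ξ₂.
Substitute: (1·3.95 + 1) ξ₂ = 311 → ξ₂ = 62.84 mol/s, ξ₁ = 248.2 mol/s.
Outlet amounts (n = n₀ + Σ ν·ξ):
  G: 486 − 1(248.2) − 1(62.84) = 175
  E: 0 + 2(248.2) = 496.4
  H: 0 + 1(62.84) = 62.84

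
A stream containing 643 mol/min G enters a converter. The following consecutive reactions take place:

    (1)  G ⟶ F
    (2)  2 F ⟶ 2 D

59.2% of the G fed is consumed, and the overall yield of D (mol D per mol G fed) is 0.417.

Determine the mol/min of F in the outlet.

113 mol/min

Conversion of G: G consumed = 1ξ₁ = 0.592 × 643 → ξ₁ = 380.7 mol/min.
Yield of D: 2ξ₂ / 643 = 0.417 → ξ₂ = 134.1 mol/min.
Outlet amounts (n = n₀ + Σ ν·ξ):
  G: 643 − 1(380.7) = 262.3
  F: 0 + 1(380.7) − 2(134.1) = 112.5
  D: 0 + 2(134.1) = 268.1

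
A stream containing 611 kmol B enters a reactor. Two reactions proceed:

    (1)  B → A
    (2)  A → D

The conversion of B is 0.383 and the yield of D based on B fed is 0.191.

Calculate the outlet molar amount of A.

117 kmol

Conversion of B: B consumed = 1ξ₁ = 0.383 × 611 → ξ₁ = 234 kmol.
Yield of D: 1ξ₂ / 611 = 0.191 → ξ₂ = 116.7 kmol.
Outlet amounts (n = n₀ + Σ ν·ξ):
  B: 611 − 1(234) = 377
  A: 0 + 1(234) − 1(116.7) = 117.3
  D: 0 + 1(116.7) = 116.7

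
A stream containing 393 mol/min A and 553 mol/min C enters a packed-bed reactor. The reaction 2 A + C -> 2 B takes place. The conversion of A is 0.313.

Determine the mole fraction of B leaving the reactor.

A reacted = 0.313 × 393 = 123 mol/min; ν_A = −2, so ξ = 123/2 = 61.5 mol/min.
Outlet amounts (n = n₀ + ν ξ):
  A: 393 − 2(61.5) = 270
  C: 553 − 1(61.5) = 491.5
  B: 0 + 2(61.5) = 123
Total out = 884.5 mol/min; y_B = 123 / 884.5 = 0.1391.

0.139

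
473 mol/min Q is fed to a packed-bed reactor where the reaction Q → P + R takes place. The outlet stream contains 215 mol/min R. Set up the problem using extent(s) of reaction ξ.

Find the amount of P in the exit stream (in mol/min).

215 mol/min

For R: n = n₀ + 1ξ → 215 = 0 + 1ξ, giving ξ = 215 mol/min.
Outlet amounts (n = n₀ + ν ξ):
  Q: 473 − 1(215) = 258
  P: 0 + 1(215) = 215
  R: 0 + 1(215) = 215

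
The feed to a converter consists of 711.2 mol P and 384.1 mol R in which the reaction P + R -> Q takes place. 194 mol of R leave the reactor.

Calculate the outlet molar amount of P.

521 mol

For R: n = n₀ − 1ξ → 194 = 384.1 − 1ξ, giving ξ = 190.1 mol.
Outlet amounts (n = n₀ + ν ξ):
  P: 711.2 − 1(190.1) = 521.1
  R: 384.1 − 1(190.1) = 194
  Q: 0 + 1(190.1) = 190.1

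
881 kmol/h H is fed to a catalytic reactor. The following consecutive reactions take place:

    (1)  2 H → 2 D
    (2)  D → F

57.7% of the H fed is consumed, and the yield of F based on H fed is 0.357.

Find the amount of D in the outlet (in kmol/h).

194 kmol/h

Conversion of H: H consumed = 2ξ₁ = 0.577 × 881 → ξ₁ = 254.2 kmol/h.
Yield of F: 1ξ₂ / 881 = 0.357 → ξ₂ = 314.5 kmol/h.
Outlet amounts (n = n₀ + Σ ν·ξ):
  H: 881 − 2(254.2) = 372.7
  D: 0 + 2(254.2) − 1(314.5) = 193.8
  F: 0 + 1(314.5) = 314.5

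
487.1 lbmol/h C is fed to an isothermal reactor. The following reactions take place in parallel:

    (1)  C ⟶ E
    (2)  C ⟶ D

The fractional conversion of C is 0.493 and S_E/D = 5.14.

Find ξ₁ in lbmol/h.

ξ₁ = 201 lbmol/h

Conversion of C: C consumed = 0.493 × 487.1 = 240.1 lbmol/h = 1ξ₁ + 1ξ₂.
Selectivity: 1ξ₁ / (1ξ₂) = 5.14 → ξ₁ = 5.14 ξ₂.
Substitute: (1·5.14 + 1) ξ₂ = 240.1 → ξ₂ = 39.11 lbmol/h, ξ₁ = 201 lbmol/h.
Outlet amounts (n = n₀ + Σ ν·ξ):
  C: 487.1 − 1(201) − 1(39.11) = 247
  E: 0 + 1(201) = 201
  D: 0 + 1(39.11) = 39.11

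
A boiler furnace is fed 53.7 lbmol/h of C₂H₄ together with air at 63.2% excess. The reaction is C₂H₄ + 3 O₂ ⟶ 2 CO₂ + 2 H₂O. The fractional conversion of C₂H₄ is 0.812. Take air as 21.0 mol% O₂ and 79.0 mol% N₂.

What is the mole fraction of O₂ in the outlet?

Stoichiometric O₂ = 3 × 53.7 = 161.1 lbmol/h; O₂ fed = 161.1 × 1.632 = 262.9 lbmol/h.
N₂ fed = 262.9 × 79/21 = 989.1 lbmol/h.
Fuel reacted = 0.812 × 53.7 → ξ = 43.6 lbmol/h.
Outlet (n = n₀ + ν ξ):
  C₂H₄: 53.7 − 1(43.6) = 10.1
  O₂: 262.9 − 3(43.6) = 132.1
  N₂: 989.1 (inert)
  CO₂: 0 + 2(43.6) = 87.21
  H₂O: 0 + 2(43.6) = 87.21
Total out = 1306 lbmol/h; y_O₂ = 132.1 / 1306 = 0.1012.

0.101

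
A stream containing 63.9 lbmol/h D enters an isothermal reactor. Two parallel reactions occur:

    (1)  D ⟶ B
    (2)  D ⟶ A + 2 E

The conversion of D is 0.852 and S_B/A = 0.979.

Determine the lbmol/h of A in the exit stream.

27.5 lbmol/h

Conversion of D: D consumed = 0.852 × 63.9 = 54.44 lbmol/h = 1ξ₁ + 1ξ₂.
Selectivity: 1ξ₁ / (1ξ₂) = 0.979 → ξ₁ = 0.979 ξ₂.
Substitute: (1·0.979 + 1) ξ₂ = 54.44 → ξ₂ = 27.51 lbmol/h, ξ₁ = 26.93 lbmol/h.
Outlet amounts (n = n₀ + Σ ν·ξ):
  D: 63.9 − 1(26.93) − 1(27.51) = 9.457
  B: 0 + 1(26.93) = 26.93
  A: 0 + 1(27.51) = 27.51
  E: 0 + 2(27.51) = 55.02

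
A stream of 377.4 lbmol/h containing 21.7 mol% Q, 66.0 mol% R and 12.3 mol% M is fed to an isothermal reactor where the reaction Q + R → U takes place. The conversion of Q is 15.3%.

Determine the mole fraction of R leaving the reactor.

0.648

Q reacted = 0.153 × 81.9 = 12.53 lbmol/h; ν_Q = −1, so ξ = 12.53/1 = 12.53 lbmol/h.
Outlet amounts (n = n₀ + ν ξ):
  Q: 81.9 − 1(12.53) = 69.37
  R: 249.1 − 1(12.53) = 236.6
  U: 0 + 1(12.53) = 12.53
  M: 46.42 (inert)
Total out = 364.9 lbmol/h; y_R = 236.6 / 364.9 = 0.6483.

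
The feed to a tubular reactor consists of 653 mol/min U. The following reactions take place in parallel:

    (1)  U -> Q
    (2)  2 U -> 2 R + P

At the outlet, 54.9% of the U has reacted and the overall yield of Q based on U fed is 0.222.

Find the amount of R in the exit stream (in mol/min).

214 mol/min

Yield of Q: 1ξ₁ / 653 = 0.222 → ξ₁ = 145 mol/min.
Conversion of U: 1ξ₁ + 2ξ₂ = 0.549 × 653 = 358.5 → ξ₂ = 106.8 mol/min.
Outlet amounts (n = n₀ + Σ ν·ξ):
  U: 653 − 1(145) − 2(106.8) = 294.5
  Q: 0 + 1(145) = 145
  R: 0 + 2(106.8) = 213.5
  P: 0 + 1(106.8) = 106.8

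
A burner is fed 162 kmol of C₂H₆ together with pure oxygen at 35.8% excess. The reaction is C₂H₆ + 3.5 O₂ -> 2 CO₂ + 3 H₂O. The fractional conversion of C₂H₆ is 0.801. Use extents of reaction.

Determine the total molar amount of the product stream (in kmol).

Stoichiometric O₂ = 3.5 × 162 = 567 kmol; O₂ fed = 567 × 1.358 = 770 kmol.
Fuel reacted = 0.801 × 162 → ξ = 129.8 kmol.
Outlet (n = n₀ + ν ξ):
  C₂H₆: 162 − 1(129.8) = 32.24
  O₂: 770 − 3.5(129.8) = 315.8
  CO₂: 0 + 2(129.8) = 259.5
  H₂O: 0 + 3(129.8) = 389.3
Total out = 32.24 + 315.8 + 259.5 + 389.3 = 996.9 kmol.

997 kmol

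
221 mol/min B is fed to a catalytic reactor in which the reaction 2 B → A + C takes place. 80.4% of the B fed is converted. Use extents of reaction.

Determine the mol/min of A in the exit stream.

B reacted = 0.804 × 221 = 177.7 mol/min; ν_B = −2, so ξ = 177.7/2 = 88.84 mol/min.
Outlet amounts (n = n₀ + ν ξ):
  B: 221 − 2(88.84) = 43.32
  A: 0 + 1(88.84) = 88.84
  C: 0 + 1(88.84) = 88.84

88.8 mol/min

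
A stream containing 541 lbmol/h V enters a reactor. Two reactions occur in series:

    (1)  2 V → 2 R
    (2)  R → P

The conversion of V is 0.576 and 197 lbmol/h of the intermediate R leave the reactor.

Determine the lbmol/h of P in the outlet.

115 lbmol/h

Conversion of V: V consumed = 2ξ₁ = 0.576 × 541 → ξ₁ = 155.8 lbmol/h.
R balance: n_R = 0 + 2ξ₁ − 1ξ₂ = 197 → ξ₂ = (2·155.8 − 197)/1 = 114.6 lbmol/h.
Outlet amounts (n = n₀ + Σ ν·ξ):
  V: 541 − 2(155.8) = 229.4
  R: 0 + 2(155.8) − 1(114.6) = 197
  P: 0 + 1(114.6) = 114.6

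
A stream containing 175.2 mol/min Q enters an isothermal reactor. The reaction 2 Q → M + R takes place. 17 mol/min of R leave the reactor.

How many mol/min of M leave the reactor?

For R: n = n₀ + 1ξ → 17 = 0 + 1ξ, giving ξ = 17 mol/min.
Outlet amounts (n = n₀ + ν ξ):
  Q: 175.2 − 2(17) = 141.2
  M: 0 + 1(17) = 17
  R: 0 + 1(17) = 17

17 mol/min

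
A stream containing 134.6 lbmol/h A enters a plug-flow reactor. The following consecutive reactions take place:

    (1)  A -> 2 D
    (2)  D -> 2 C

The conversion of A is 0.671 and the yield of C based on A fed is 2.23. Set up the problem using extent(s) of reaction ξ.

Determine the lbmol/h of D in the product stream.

30.6 lbmol/h

Conversion of A: A consumed = 1ξ₁ = 0.671 × 134.6 → ξ₁ = 90.32 lbmol/h.
Yield of C: 2ξ₂ / 134.6 = 2.23 → ξ₂ = 150.1 lbmol/h.
Outlet amounts (n = n₀ + Σ ν·ξ):
  A: 134.6 − 1(90.32) = 44.28
  D: 0 + 2(90.32) − 1(150.1) = 30.55
  C: 0 + 2(150.1) = 300.2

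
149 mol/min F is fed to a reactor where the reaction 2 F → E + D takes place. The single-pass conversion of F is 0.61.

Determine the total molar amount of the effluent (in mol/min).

F reacted = 0.61 × 149 = 90.89 mol/min; ν_F = −2, so ξ = 90.89/2 = 45.45 mol/min.
Outlet amounts (n = n₀ + ν ξ):
  F: 149 − 2(45.45) = 58.11
  E: 0 + 1(45.45) = 45.45
  D: 0 + 1(45.45) = 45.45
Total out = 58.11 + 45.45 + 45.45 = 149 mol/min.

149 mol/min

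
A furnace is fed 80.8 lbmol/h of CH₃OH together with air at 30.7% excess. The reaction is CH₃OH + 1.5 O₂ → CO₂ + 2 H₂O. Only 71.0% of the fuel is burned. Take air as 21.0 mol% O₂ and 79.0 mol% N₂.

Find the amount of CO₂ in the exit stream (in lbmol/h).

Stoichiometric O₂ = 1.5 × 80.8 = 121.2 lbmol/h; O₂ fed = 121.2 × 1.307 = 158.4 lbmol/h.
N₂ fed = 158.4 × 79/21 = 595.9 lbmol/h.
Fuel reacted = 0.71 × 80.8 → ξ = 57.37 lbmol/h.
Outlet (n = n₀ + ν ξ):
  CH₃OH: 80.8 − 1(57.37) = 23.43
  O₂: 158.4 − 1.5(57.37) = 72.36
  N₂: 595.9 (inert)
  CO₂: 0 + 1(57.37) = 57.37
  H₂O: 0 + 2(57.37) = 114.7

57.4 lbmol/h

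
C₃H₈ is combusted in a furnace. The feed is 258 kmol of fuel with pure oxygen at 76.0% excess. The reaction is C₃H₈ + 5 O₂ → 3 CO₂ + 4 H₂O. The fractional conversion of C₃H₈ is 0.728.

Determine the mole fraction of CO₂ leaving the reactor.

0.207

Stoichiometric O₂ = 5 × 258 = 1290 kmol; O₂ fed = 1290 × 1.760 = 2270 kmol.
Fuel reacted = 0.728 × 258 → ξ = 187.8 kmol.
Outlet (n = n₀ + ν ξ):
  C₃H₈: 258 − 1(187.8) = 70.18
  O₂: 2270 − 5(187.8) = 1331
  CO₂: 0 + 3(187.8) = 563.5
  H₂O: 0 + 4(187.8) = 751.3
Total out = 2716 kmol; y_CO₂ = 563.5 / 2716 = 0.2074.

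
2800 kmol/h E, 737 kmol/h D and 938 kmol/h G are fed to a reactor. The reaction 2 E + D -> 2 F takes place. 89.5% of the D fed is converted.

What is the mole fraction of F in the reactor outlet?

0.346

D reacted = 0.895 × 737 = 659.6 kmol/h; ν_D = −1, so ξ = 659.6/1 = 659.6 kmol/h.
Outlet amounts (n = n₀ + ν ξ):
  E: 2800 − 2(659.6) = 1481
  D: 737 − 1(659.6) = 77.38
  F: 0 + 2(659.6) = 1319
  G: 938 (inert)
Total out = 3815 kmol/h; y_F = 1319 / 3815 = 0.3458.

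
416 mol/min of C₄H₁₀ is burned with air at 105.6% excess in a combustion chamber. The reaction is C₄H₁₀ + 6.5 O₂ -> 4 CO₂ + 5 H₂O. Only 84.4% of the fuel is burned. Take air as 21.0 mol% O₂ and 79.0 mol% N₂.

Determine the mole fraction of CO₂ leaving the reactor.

0.0512

Stoichiometric O₂ = 6.5 × 416 = 2704 mol/min; O₂ fed = 2704 × 2.056 = 5559 mol/min.
N₂ fed = 5559 × 79/21 = 20910 mol/min.
Fuel reacted = 0.844 × 416 → ξ = 351.1 mol/min.
Outlet (n = n₀ + ν ξ):
  C₄H₁₀: 416 − 1(351.1) = 64.9
  O₂: 5559 − 6.5(351.1) = 3277
  N₂: 20910 (inert)
  CO₂: 0 + 4(351.1) = 1404
  H₂O: 0 + 5(351.1) = 1756
Total out = 27420 mol/min; y_CO₂ = 1404 / 27420 = 0.05123.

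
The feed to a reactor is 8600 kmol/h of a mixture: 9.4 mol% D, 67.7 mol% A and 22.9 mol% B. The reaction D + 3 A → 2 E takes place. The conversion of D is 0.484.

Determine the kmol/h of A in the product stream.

4650 kmol/h

D reacted = 0.484 × 808.4 = 391.3 kmol/h; ν_D = −1, so ξ = 391.3/1 = 391.3 kmol/h.
Outlet amounts (n = n₀ + ν ξ):
  D: 808.4 − 1(391.3) = 417.1
  A: 5822 − 3(391.3) = 4648
  E: 0 + 2(391.3) = 782.5
  B: 1969 (inert)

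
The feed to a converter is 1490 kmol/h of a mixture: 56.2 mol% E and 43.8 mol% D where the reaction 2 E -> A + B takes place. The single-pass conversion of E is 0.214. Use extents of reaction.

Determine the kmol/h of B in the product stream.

89.6 kmol/h

E reacted = 0.214 × 837.4 = 179.2 kmol/h; ν_E = −2, so ξ = 179.2/2 = 89.6 kmol/h.
Outlet amounts (n = n₀ + ν ξ):
  E: 837.4 − 2(89.6) = 658.2
  A: 0 + 1(89.6) = 89.6
  B: 0 + 1(89.6) = 89.6
  D: 652.6 (inert)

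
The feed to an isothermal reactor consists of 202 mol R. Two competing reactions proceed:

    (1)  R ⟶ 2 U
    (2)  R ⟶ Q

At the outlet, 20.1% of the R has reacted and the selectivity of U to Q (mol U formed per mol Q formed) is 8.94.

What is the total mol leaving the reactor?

Conversion of R: R consumed = 0.201 × 202 = 40.6 mol = 1ξ₁ + 1ξ₂.
Selectivity: 2ξ₁ / (1ξ₂) = 8.94 → ξ₁ = 4.47 ξ₂.
Substitute: (1·4.47 + 1) ξ₂ = 40.6 → ξ₂ = 7.423 mol, ξ₁ = 33.18 mol.
Outlet amounts (n = n₀ + Σ ν·ξ):
  R: 202 − 1(33.18) − 1(7.423) = 161.4
  U: 0 + 2(33.18) = 66.36
  Q: 0 + 1(7.423) = 7.423
Total out = 161.4 + 66.36 + 7.423 = 235.2 mol.

235 mol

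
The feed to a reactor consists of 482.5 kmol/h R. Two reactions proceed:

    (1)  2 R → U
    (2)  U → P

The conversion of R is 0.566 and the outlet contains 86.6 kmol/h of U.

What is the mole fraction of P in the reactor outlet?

0.144

Conversion of R: R consumed = 2ξ₁ = 0.566 × 482.5 → ξ₁ = 136.5 kmol/h.
U balance: n_U = 0 + 1ξ₁ − 1ξ₂ = 86.6 → ξ₂ = (1·136.5 − 86.6)/1 = 49.95 kmol/h.
Outlet amounts (n = n₀ + Σ ν·ξ):
  R: 482.5 − 2(136.5) = 209.4
  U: 0 + 1(136.5) − 1(49.95) = 86.6
  P: 0 + 1(49.95) = 49.95
Total out = 346 kmol/h; y_P = 49.95 / 346 = 0.1444.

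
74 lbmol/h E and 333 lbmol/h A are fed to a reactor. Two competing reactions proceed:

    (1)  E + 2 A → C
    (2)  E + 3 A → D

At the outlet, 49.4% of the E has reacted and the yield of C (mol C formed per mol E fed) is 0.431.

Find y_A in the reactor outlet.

0.775

Yield of C: 1ξ₁ / 74 = 0.431 → ξ₁ = 31.89 lbmol/h.
Conversion of E: 1ξ₁ + 1ξ₂ = 0.494 × 74 = 36.56 → ξ₂ = 4.662 lbmol/h.
Outlet amounts (n = n₀ + Σ ν·ξ):
  E: 74 − 1(31.89) − 1(4.662) = 37.44
  A: 333 − 2(31.89) − 3(4.662) = 255.2
  C: 0 + 1(31.89) = 31.89
  D: 0 + 1(4.662) = 4.662
Total out = 329.2 lbmol/h; y_A = 255.2 / 329.2 = 0.7752.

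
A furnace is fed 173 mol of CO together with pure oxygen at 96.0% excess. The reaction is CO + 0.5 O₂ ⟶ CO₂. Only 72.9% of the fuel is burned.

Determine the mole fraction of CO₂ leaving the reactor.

Stoichiometric O₂ = 0.5 × 173 = 86.5 mol; O₂ fed = 86.5 × 1.960 = 169.5 mol.
Fuel reacted = 0.729 × 173 → ξ = 126.1 mol.
Outlet (n = n₀ + ν ξ):
  CO: 173 − 1(126.1) = 46.88
  O₂: 169.5 − 0.5(126.1) = 106.5
  CO₂: 0 + 1(126.1) = 126.1
Total out = 279.5 mol; y_CO₂ = 126.1 / 279.5 = 0.4513.

0.451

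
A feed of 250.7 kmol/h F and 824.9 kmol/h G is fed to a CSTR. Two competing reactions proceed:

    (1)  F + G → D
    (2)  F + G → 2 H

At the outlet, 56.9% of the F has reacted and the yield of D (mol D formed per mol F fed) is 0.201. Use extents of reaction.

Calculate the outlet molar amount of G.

682 kmol/h

Yield of D: 1ξ₁ / 250.7 = 0.201 → ξ₁ = 50.39 kmol/h.
Conversion of F: 1ξ₁ + 1ξ₂ = 0.569 × 250.7 = 142.6 → ξ₂ = 92.26 kmol/h.
Outlet amounts (n = n₀ + Σ ν·ξ):
  F: 250.7 − 1(50.39) − 1(92.26) = 108.1
  G: 824.9 − 1(50.39) − 1(92.26) = 682.3
  D: 0 + 1(50.39) = 50.39
  H: 0 + 2(92.26) = 184.5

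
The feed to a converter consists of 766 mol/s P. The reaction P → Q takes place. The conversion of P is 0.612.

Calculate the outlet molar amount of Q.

469 mol/s

P reacted = 0.612 × 766 = 468.8 mol/s; ν_P = −1, so ξ = 468.8/1 = 468.8 mol/s.
Outlet amounts (n = n₀ + ν ξ):
  P: 766 − 1(468.8) = 297.2
  Q: 0 + 1(468.8) = 468.8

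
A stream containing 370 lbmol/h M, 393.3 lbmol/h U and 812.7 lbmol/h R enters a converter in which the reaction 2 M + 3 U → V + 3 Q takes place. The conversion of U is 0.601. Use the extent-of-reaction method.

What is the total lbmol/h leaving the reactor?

1500 lbmol/h

U reacted = 0.601 × 393.3 = 236.4 lbmol/h; ν_U = −3, so ξ = 236.4/3 = 78.79 lbmol/h.
Outlet amounts (n = n₀ + ν ξ):
  M: 370 − 2(78.79) = 212.4
  U: 393.3 − 3(78.79) = 156.9
  V: 0 + 1(78.79) = 78.79
  Q: 0 + 3(78.79) = 236.4
  R: 812.7 (inert)
Total out = 212.4 + 156.9 + 78.79 + 236.4 + 812.7 = 1497 lbmol/h.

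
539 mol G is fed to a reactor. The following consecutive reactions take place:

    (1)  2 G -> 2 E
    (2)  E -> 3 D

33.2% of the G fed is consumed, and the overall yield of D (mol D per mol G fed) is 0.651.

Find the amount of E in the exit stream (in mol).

62 mol

Conversion of G: G consumed = 2ξ₁ = 0.332 × 539 → ξ₁ = 89.47 mol.
Yield of D: 3ξ₂ / 539 = 0.651 → ξ₂ = 117 mol.
Outlet amounts (n = n₀ + Σ ν·ξ):
  G: 539 − 2(89.47) = 360.1
  E: 0 + 2(89.47) − 1(117) = 61.98
  D: 0 + 3(117) = 350.9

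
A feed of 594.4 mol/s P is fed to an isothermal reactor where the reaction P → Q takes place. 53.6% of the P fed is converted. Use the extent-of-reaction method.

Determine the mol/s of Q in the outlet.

319 mol/s

P reacted = 0.536 × 594.4 = 318.6 mol/s; ν_P = −1, so ξ = 318.6/1 = 318.6 mol/s.
Outlet amounts (n = n₀ + ν ξ):
  P: 594.4 − 1(318.6) = 275.8
  Q: 0 + 1(318.6) = 318.6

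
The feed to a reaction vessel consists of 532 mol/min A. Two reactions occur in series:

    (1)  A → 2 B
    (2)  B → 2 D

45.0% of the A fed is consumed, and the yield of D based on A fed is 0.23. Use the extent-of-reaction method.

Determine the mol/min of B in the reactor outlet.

418 mol/min

Conversion of A: A consumed = 1ξ₁ = 0.45 × 532 → ξ₁ = 239.4 mol/min.
Yield of D: 2ξ₂ / 532 = 0.23 → ξ₂ = 61.18 mol/min.
Outlet amounts (n = n₀ + Σ ν·ξ):
  A: 532 − 1(239.4) = 292.6
  B: 0 + 2(239.4) − 1(61.18) = 417.6
  D: 0 + 2(61.18) = 122.4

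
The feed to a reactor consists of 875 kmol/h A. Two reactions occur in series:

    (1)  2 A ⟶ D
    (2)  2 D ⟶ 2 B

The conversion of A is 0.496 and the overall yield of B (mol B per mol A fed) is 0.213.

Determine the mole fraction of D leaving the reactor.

Conversion of A: A consumed = 2ξ₁ = 0.496 × 875 → ξ₁ = 217 kmol/h.
Yield of B: 2ξ₂ / 875 = 0.213 → ξ₂ = 93.19 kmol/h.
Outlet amounts (n = n₀ + Σ ν·ξ):
  A: 875 − 2(217) = 441
  D: 0 + 1(217) − 2(93.19) = 30.62
  B: 0 + 2(93.19) = 186.4
Total out = 658 kmol/h; y_D = 30.62 / 658 = 0.04654.

0.0465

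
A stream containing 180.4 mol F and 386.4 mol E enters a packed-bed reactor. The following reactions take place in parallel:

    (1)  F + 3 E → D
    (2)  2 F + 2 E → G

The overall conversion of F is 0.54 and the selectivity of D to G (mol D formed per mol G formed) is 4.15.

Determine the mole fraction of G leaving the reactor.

Conversion of F: F consumed = 0.54 × 180.4 = 97.42 mol = 1ξ₁ + 2ξ₂.
Selectivity: 1ξ₁ / (1ξ₂) = 4.15 → ξ₁ = 4.15 ξ₂.
Substitute: (1·4.15 + 2) ξ₂ = 97.42 → ξ₂ = 15.84 mol, ξ₁ = 65.74 mol.
Outlet amounts (n = n₀ + Σ ν·ξ):
  F: 180.4 − 1(65.74) − 2(15.84) = 82.98
  E: 386.4 − 3(65.74) − 2(15.84) = 157.5
  D: 0 + 1(65.74) = 65.74
  G: 0 + 1(15.84) = 15.84
Total out = 322.1 mol; y_G = 15.84 / 322.1 = 0.04918.

0.0492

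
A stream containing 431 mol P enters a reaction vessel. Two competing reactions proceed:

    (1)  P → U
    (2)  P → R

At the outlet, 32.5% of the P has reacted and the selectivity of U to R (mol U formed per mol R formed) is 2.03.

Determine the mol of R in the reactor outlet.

Conversion of P: P consumed = 0.325 × 431 = 140.1 mol = 1ξ₁ + 1ξ₂.
Selectivity: 1ξ₁ / (1ξ₂) = 2.03 → ξ₁ = 2.03 ξ₂.
Substitute: (1·2.03 + 1) ξ₂ = 140.1 → ξ₂ = 46.23 mol, ξ₁ = 93.85 mol.
Outlet amounts (n = n₀ + Σ ν·ξ):
  P: 431 − 1(93.85) − 1(46.23) = 290.9
  U: 0 + 1(93.85) = 93.85
  R: 0 + 1(46.23) = 46.23

46.2 mol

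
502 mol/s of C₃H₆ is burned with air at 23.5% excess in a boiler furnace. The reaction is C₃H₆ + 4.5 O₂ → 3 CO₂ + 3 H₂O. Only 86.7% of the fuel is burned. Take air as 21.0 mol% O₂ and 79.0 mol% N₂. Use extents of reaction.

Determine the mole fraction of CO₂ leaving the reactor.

Stoichiometric O₂ = 4.5 × 502 = 2259 mol/s; O₂ fed = 2259 × 1.235 = 2790 mol/s.
N₂ fed = 2790 × 79/21 = 10500 mol/s.
Fuel reacted = 0.867 × 502 → ξ = 435.2 mol/s.
Outlet (n = n₀ + ν ξ):
  C₃H₆: 502 − 1(435.2) = 66.77
  O₂: 2790 − 4.5(435.2) = 831.3
  N₂: 10500 (inert)
  CO₂: 0 + 3(435.2) = 1306
  H₂O: 0 + 3(435.2) = 1306
Total out = 14000 mol/s; y_CO₂ = 1306 / 14000 = 0.09323.

0.0932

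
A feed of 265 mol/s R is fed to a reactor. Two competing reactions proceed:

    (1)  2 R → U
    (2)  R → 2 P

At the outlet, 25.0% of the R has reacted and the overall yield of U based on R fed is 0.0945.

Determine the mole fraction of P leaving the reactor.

0.126

Yield of U: 1ξ₁ / 265 = 0.0945 → ξ₁ = 25.04 mol/s.
Conversion of R: 2ξ₁ + 1ξ₂ = 0.25 × 265 = 66.25 → ξ₂ = 16.16 mol/s.
Outlet amounts (n = n₀ + Σ ν·ξ):
  R: 265 − 2(25.04) − 1(16.16) = 198.8
  U: 0 + 1(25.04) = 25.04
  P: 0 + 2(16.16) = 32.33
Total out = 256.1 mol/s; y_P = 32.33 / 256.1 = 0.1262.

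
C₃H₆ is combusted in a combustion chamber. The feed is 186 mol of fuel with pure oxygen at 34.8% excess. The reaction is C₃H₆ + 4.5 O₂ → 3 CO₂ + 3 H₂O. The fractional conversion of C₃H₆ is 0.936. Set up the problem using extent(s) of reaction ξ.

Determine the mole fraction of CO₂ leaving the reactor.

0.373

Stoichiometric O₂ = 4.5 × 186 = 837 mol; O₂ fed = 837 × 1.348 = 1128 mol.
Fuel reacted = 0.936 × 186 → ξ = 174.1 mol.
Outlet (n = n₀ + ν ξ):
  C₃H₆: 186 − 1(174.1) = 11.9
  O₂: 1128 − 4.5(174.1) = 344.8
  CO₂: 0 + 3(174.1) = 522.3
  H₂O: 0 + 3(174.1) = 522.3
Total out = 1401 mol; y_CO₂ = 522.3 / 1401 = 0.3727.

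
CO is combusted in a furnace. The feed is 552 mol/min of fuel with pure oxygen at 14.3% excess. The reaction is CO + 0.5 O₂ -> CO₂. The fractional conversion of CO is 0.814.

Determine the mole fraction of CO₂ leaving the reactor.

Stoichiometric O₂ = 0.5 × 552 = 276 mol/min; O₂ fed = 276 × 1.143 = 315.5 mol/min.
Fuel reacted = 0.814 × 552 → ξ = 449.3 mol/min.
Outlet (n = n₀ + ν ξ):
  CO: 552 − 1(449.3) = 102.7
  O₂: 315.5 − 0.5(449.3) = 90.8
  CO₂: 0 + 1(449.3) = 449.3
Total out = 642.8 mol/min; y_CO₂ = 449.3 / 642.8 = 0.699.

0.699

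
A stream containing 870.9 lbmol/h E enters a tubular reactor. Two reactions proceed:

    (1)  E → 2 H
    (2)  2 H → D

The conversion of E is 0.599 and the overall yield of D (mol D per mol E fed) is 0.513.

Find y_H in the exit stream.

0.158

Conversion of E: E consumed = 1ξ₁ = 0.599 × 870.9 → ξ₁ = 521.7 lbmol/h.
Yield of D: 1ξ₂ / 870.9 = 0.513 → ξ₂ = 446.8 lbmol/h.
Outlet amounts (n = n₀ + Σ ν·ξ):
  E: 870.9 − 1(521.7) = 349.2
  H: 0 + 2(521.7) − 2(446.8) = 149.8
  D: 0 + 1(446.8) = 446.8
Total out = 945.8 lbmol/h; y_H = 149.8 / 945.8 = 0.1584.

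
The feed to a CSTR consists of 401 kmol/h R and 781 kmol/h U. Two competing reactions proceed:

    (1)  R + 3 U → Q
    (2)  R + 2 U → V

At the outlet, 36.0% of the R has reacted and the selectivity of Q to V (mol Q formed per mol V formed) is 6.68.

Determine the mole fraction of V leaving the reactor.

Conversion of R: R consumed = 0.36 × 401 = 144.4 kmol/h = 1ξ₁ + 1ξ₂.
Selectivity: 1ξ₁ / (1ξ₂) = 6.68 → ξ₁ = 6.68 ξ₂.
Substitute: (1·6.68 + 1) ξ₂ = 144.4 → ξ₂ = 18.8 kmol/h, ξ₁ = 125.6 kmol/h.
Outlet amounts (n = n₀ + Σ ν·ξ):
  R: 401 − 1(125.6) − 1(18.8) = 256.6
  U: 781 − 3(125.6) − 2(18.8) = 366.7
  Q: 0 + 1(125.6) = 125.6
  V: 0 + 1(18.8) = 18.8
Total out = 767.7 kmol/h; y_V = 18.8 / 767.7 = 0.02448.

0.0245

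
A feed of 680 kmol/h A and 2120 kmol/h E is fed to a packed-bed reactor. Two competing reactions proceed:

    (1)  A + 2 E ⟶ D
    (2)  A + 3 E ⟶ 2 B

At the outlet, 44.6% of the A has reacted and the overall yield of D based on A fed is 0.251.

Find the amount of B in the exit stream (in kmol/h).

265 kmol/h

Yield of D: 1ξ₁ / 680 = 0.251 → ξ₁ = 170.7 kmol/h.
Conversion of A: 1ξ₁ + 1ξ₂ = 0.446 × 680 = 303.3 → ξ₂ = 132.6 kmol/h.
Outlet amounts (n = n₀ + Σ ν·ξ):
  A: 680 − 1(170.7) − 1(132.6) = 376.7
  E: 2120 − 2(170.7) − 3(132.6) = 1381
  D: 0 + 1(170.7) = 170.7
  B: 0 + 2(132.6) = 265.2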